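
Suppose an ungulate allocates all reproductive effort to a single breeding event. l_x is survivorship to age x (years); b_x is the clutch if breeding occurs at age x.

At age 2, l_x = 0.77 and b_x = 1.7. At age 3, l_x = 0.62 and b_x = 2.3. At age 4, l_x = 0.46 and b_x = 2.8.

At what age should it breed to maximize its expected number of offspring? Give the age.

3

Expected offspring if breeding at age x = l_x × b_x:
  age 2: 0.77 × 1.7 = 1.309
  age 3: 0.62 × 2.3 = 1.426
  age 4: 0.46 × 2.8 = 1.288
Maximum at age 3 (1.426).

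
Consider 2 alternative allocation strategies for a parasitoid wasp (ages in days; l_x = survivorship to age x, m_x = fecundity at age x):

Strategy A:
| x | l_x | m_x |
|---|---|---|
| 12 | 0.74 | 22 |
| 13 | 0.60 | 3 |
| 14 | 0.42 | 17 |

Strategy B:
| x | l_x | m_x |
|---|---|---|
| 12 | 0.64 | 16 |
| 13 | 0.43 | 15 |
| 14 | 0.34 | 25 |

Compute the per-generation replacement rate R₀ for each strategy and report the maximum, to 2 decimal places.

25.22

Strategy A: R₀ = 0.74×22 + 0.60×3 + 0.42×17 = 25.2200
Strategy B: R₀ = 0.64×16 + 0.43×15 + 0.34×25 = 25.1900
Highest R₀: strategy A with 25.2200.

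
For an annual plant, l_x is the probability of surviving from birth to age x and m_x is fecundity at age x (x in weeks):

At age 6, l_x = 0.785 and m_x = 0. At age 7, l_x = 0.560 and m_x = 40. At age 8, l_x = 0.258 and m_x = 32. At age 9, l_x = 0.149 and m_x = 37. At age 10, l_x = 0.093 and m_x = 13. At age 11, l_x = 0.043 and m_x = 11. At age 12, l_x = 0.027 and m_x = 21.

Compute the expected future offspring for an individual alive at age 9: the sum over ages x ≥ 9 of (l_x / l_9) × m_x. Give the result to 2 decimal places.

52.09

l_9 = 0.149. Conditional survival from age 9 to x is l_x / l_9.
  x=9: (0.149/0.149) × 37 = 37.0000
  x=10: (0.093/0.149) × 13 = 8.1141
  x=11: (0.043/0.149) × 11 = 3.1745
  x=12: (0.027/0.149) × 21 = 3.8054
Sum = 37.0000 + 8.1141 + 3.1745 + 3.8054 = 52.0940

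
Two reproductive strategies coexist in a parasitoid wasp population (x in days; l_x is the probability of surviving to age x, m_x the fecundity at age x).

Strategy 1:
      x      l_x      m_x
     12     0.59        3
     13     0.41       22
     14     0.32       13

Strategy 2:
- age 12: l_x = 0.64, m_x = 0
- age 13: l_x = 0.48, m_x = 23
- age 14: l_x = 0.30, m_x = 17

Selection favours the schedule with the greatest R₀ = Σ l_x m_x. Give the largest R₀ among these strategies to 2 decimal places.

Strategy 1: R₀ = 0.59×3 + 0.41×22 + 0.32×13 = 14.9500
Strategy 2: R₀ = 0.64×0 + 0.48×23 + 0.30×17 = 16.1400
Highest R₀: strategy 2 with 16.1400.

16.14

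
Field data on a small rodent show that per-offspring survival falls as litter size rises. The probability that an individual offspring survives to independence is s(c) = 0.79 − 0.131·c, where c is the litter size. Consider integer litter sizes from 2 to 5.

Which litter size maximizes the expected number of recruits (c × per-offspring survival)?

Expected recruits = c × s(c):
  c=2: 2 × 0.528 = 1.056
  c=3: 3 × 0.397 = 1.191
  c=4: 4 × 0.266 = 1.064
  c=5: 5 × 0.135 = 0.675
Maximum at c = 3 (1.191 recruits).

3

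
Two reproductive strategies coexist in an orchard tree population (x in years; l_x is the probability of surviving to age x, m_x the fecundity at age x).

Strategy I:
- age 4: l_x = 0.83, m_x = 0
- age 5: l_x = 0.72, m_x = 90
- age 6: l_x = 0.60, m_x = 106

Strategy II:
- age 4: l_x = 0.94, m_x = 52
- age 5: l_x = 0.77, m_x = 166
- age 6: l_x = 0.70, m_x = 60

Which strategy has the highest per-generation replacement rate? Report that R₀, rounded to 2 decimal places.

Strategy I: R₀ = 0.83×0 + 0.72×90 + 0.60×106 = 128.4000
Strategy II: R₀ = 0.94×52 + 0.77×166 + 0.70×60 = 218.7000
Highest R₀: strategy II with 218.7000.

218.70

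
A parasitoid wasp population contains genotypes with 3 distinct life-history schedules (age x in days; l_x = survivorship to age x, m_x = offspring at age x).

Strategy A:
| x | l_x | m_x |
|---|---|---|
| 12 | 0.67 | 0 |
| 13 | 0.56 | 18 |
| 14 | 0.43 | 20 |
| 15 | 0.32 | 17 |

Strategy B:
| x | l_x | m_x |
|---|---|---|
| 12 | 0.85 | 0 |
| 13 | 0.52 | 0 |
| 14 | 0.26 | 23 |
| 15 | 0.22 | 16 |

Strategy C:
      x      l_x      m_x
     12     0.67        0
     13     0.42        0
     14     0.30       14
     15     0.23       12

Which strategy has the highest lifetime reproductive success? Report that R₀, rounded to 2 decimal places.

Strategy A: R₀ = 0.67×0 + 0.56×18 + 0.43×20 + 0.32×17 = 24.1200
Strategy B: R₀ = 0.85×0 + 0.52×0 + 0.26×23 + 0.22×16 = 9.5000
Strategy C: R₀ = 0.67×0 + 0.42×0 + 0.30×14 + 0.23×12 = 6.9600
Highest R₀: strategy A with 24.1200.

24.12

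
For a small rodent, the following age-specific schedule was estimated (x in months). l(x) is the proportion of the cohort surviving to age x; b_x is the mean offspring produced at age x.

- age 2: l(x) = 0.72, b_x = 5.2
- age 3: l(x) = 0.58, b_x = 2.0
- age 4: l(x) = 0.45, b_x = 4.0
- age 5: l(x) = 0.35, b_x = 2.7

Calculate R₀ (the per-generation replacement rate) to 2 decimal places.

R₀ = Σ l(x) b_x:
  age 2: 0.72 × 5.2 = 3.7440
  age 3: 0.58 × 2.0 = 1.1600
  age 4: 0.45 × 4.0 = 1.8000
  age 5: 0.35 × 2.7 = 0.9450
R₀ = 3.7440 + 1.1600 + 1.8000 + 0.9450 = 7.6490

7.65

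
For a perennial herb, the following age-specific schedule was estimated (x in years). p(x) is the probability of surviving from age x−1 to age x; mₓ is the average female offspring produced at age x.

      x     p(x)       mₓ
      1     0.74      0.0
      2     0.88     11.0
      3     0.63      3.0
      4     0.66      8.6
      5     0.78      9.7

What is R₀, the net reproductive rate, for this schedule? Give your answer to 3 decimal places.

12.771

Survivorship from birth: l_x = p_1·p_2·…·p_x.
  l_1 = 0.74000
  l_2 = 0.65120
  l_3 = 0.41026
  l_4 = 0.27077
  l_5 = 0.21120
R₀ = Σ l_x mₓ:
  age 1: 0.74000 × 0.0 = 0.0000
  age 2: 0.65120 × 11.0 = 7.1632
  age 3: 0.41026 × 3.0 = 1.2308
  age 4: 0.27077 × 8.6 = 2.3286
  age 5: 0.21120 × 9.7 = 2.0486
R₀ = 0.0000 + 7.1632 + 1.2308 + 2.3286 + 2.0486 = 12.7712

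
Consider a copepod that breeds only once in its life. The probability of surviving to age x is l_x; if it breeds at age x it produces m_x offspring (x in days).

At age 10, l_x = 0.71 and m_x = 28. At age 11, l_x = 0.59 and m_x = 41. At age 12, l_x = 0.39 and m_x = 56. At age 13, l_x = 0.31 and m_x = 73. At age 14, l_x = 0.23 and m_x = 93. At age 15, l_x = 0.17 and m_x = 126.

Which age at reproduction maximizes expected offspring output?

Expected offspring if breeding at age x = l_x × m_x:
  age 10: 0.71 × 28 = 19.880
  age 11: 0.59 × 41 = 24.190
  age 12: 0.39 × 56 = 21.840
  age 13: 0.31 × 73 = 22.630
  age 14: 0.23 × 93 = 21.390
  age 15: 0.17 × 126 = 21.420
Maximum at age 11 (24.190).

11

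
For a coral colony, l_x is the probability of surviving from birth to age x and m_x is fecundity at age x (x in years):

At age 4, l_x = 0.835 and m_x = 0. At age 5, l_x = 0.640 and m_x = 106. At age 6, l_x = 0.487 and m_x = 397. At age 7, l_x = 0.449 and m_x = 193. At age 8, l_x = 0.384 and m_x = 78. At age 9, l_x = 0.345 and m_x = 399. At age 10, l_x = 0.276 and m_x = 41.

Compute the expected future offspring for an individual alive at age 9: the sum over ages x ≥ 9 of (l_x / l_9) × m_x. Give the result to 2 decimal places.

l_9 = 0.345. Conditional survival from age 9 to x is l_x / l_9.
  x=9: (0.345/0.345) × 399 = 399.0000
  x=10: (0.276/0.345) × 41 = 32.8000
Sum = 399.0000 + 32.8000 = 431.8000

431.80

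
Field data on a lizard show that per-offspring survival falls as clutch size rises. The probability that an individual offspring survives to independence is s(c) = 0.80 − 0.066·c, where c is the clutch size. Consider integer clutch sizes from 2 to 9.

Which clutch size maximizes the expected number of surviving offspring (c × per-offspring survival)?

6

Expected surviving offspring = c × s(c):
  c=2: 2 × 0.668 = 1.336
  c=3: 3 × 0.602 = 1.806
  c=4: 4 × 0.536 = 2.144
  c=5: 5 × 0.470 = 2.350
  c=6: 6 × 0.404 = 2.424
  c=7: 7 × 0.338 = 2.366
  c=8: 8 × 0.272 = 2.176
  c=9: 9 × 0.206 = 1.854
Maximum at c = 6 (2.424 surviving offspring).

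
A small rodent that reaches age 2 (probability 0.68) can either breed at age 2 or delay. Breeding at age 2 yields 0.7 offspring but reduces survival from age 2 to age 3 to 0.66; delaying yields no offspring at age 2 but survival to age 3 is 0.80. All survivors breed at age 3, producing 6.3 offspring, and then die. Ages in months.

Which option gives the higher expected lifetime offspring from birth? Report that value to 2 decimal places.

breed at age 2: R₀ = 0.68 × (0.7 + 0.66 × 6.3) = 0.68 × 4.8580 = 3.3034
delay to age 3: R₀ = 0.68 × (0.80 × 6.3) = 0.68 × 5.0400 = 3.4272
Higher: delay to age 3 (3.4272).

3.43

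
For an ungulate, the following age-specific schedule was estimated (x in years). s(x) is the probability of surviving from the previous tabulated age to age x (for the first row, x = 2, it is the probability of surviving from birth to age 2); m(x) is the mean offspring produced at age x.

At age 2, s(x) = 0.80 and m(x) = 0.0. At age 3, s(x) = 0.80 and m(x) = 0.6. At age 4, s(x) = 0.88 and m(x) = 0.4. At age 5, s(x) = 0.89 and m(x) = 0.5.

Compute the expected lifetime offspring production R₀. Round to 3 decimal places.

Survivorship from birth: l_x = s_2·s_3·…·s_x.
  l_2 = 0.80000
  l_3 = 0.64000
  l_4 = 0.56320
  l_5 = 0.50125
R₀ = Σ l_x m(x):
  age 2: 0.80000 × 0.0 = 0.0000
  age 3: 0.64000 × 0.6 = 0.3840
  age 4: 0.56320 × 0.4 = 0.2253
  age 5: 0.50125 × 0.5 = 0.2506
R₀ = 0.0000 + 0.3840 + 0.2253 + 0.2506 = 0.8599

0.860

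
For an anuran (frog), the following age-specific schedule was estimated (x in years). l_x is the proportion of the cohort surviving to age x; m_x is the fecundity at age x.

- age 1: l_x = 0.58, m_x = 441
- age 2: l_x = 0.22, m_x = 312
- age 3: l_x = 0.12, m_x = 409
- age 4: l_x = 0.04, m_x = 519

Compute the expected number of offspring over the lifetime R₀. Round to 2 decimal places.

394.26

R₀ = Σ l_x m_x:
  age 1: 0.58 × 441 = 255.7800
  age 2: 0.22 × 312 = 68.6400
  age 3: 0.12 × 409 = 49.0800
  age 4: 0.04 × 519 = 20.7600
R₀ = 255.7800 + 68.6400 + 49.0800 + 20.7600 = 394.2600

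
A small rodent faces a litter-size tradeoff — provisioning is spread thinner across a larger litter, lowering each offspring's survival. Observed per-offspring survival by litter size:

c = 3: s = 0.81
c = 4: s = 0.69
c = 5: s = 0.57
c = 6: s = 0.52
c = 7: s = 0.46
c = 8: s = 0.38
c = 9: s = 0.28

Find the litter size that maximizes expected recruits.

7

Expected recruits = c × s(c):
  c=3: 3 × 0.81 = 2.430
  c=4: 4 × 0.69 = 2.760
  c=5: 5 × 0.57 = 2.850
  c=6: 6 × 0.52 = 3.120
  c=7: 7 × 0.46 = 3.220
  c=8: 8 × 0.38 = 3.040
  c=9: 9 × 0.28 = 2.520
Maximum at c = 7 (3.220 recruits).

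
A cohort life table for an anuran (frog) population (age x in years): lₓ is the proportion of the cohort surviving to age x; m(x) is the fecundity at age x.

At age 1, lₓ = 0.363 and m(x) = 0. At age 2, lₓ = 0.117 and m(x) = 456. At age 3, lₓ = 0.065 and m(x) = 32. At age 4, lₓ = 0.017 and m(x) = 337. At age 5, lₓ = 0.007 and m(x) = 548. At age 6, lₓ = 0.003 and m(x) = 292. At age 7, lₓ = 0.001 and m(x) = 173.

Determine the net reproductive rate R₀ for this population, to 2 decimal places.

66.05

R₀ = Σ lₓ m(x):
  age 1: 0.363 × 0 = 0.0000
  age 2: 0.117 × 456 = 53.3520
  age 3: 0.065 × 32 = 2.0800
  age 4: 0.017 × 337 = 5.7290
  age 5: 0.007 × 548 = 3.8360
  age 6: 0.003 × 292 = 0.8760
  age 7: 0.001 × 173 = 0.1730
R₀ = 0.0000 + 53.3520 + 2.0800 + 5.7290 + 3.8360 + 0.8760 + 0.1730 = 66.0460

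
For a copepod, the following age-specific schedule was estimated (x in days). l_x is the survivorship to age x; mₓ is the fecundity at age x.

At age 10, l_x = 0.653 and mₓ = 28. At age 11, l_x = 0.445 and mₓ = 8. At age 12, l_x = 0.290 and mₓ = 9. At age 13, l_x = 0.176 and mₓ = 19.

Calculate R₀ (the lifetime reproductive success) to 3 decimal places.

27.798

R₀ = Σ l_x mₓ:
  age 10: 0.653 × 28 = 18.2840
  age 11: 0.445 × 8 = 3.5600
  age 12: 0.290 × 9 = 2.6100
  age 13: 0.176 × 19 = 3.3440
R₀ = 18.2840 + 3.5600 + 2.6100 + 3.3440 = 27.7980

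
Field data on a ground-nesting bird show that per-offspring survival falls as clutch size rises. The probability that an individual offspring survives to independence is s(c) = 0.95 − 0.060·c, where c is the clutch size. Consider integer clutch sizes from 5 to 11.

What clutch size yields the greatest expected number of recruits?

8

Expected recruits = c × s(c):
  c=5: 5 × 0.650 = 3.250
  c=6: 6 × 0.590 = 3.540
  c=7: 7 × 0.530 = 3.710
  c=8: 8 × 0.470 = 3.760
  c=9: 9 × 0.410 = 3.690
  c=10: 10 × 0.350 = 3.500
  c=11: 11 × 0.290 = 3.190
Maximum at c = 8 (3.760 recruits).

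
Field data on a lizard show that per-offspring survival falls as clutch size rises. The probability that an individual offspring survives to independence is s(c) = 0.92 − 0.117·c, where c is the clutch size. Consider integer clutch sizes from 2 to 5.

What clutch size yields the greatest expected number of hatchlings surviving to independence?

Expected hatchlings surviving to independence = c × s(c):
  c=2: 2 × 0.686 = 1.372
  c=3: 3 × 0.569 = 1.707
  c=4: 4 × 0.452 = 1.808
  c=5: 5 × 0.335 = 1.675
Maximum at c = 4 (1.808 hatchlings surviving to independence).

4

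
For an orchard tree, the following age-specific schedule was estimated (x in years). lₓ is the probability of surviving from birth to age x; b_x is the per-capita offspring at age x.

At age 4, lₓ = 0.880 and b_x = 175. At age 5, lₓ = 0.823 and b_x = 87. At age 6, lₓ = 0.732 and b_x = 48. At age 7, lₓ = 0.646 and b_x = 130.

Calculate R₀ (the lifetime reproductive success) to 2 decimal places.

344.72

R₀ = Σ lₓ b_x:
  age 4: 0.880 × 175 = 154.0000
  age 5: 0.823 × 87 = 71.6010
  age 6: 0.732 × 48 = 35.1360
  age 7: 0.646 × 130 = 83.9800
R₀ = 154.0000 + 71.6010 + 35.1360 + 83.9800 = 344.7170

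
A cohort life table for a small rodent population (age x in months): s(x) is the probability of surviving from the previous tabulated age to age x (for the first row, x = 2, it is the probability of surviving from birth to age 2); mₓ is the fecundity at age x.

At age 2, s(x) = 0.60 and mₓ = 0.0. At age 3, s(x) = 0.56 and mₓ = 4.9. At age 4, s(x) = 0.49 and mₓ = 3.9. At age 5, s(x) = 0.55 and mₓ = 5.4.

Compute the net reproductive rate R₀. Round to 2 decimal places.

Survivorship from birth: l_x = s_2·s_3·…·s_x.
  l_2 = 0.60000
  l_3 = 0.33600
  l_4 = 0.16464
  l_5 = 0.09055
R₀ = Σ l_x mₓ:
  age 2: 0.60000 × 0.0 = 0.0000
  age 3: 0.33600 × 4.9 = 1.6464
  age 4: 0.16464 × 3.9 = 0.6421
  age 5: 0.09055 × 5.4 = 0.4890
R₀ = 0.0000 + 1.6464 + 0.6421 + 0.4890 = 2.7775

2.78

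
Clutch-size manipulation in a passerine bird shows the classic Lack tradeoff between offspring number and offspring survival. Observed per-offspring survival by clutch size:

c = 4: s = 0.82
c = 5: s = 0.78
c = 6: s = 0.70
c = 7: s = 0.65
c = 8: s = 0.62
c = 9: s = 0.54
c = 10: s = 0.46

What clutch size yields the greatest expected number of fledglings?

8

Expected fledglings = c × s(c):
  c=4: 4 × 0.82 = 3.280
  c=5: 5 × 0.78 = 3.900
  c=6: 6 × 0.70 = 4.200
  c=7: 7 × 0.65 = 4.550
  c=8: 8 × 0.62 = 4.960
  c=9: 9 × 0.54 = 4.860
  c=10: 10 × 0.46 = 4.600
Maximum at c = 8 (4.960 fledglings).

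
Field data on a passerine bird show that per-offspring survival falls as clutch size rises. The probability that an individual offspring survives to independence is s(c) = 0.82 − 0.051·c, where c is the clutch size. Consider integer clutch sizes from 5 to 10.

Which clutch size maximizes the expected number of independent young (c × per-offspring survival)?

Expected independent young = c × s(c):
  c=5: 5 × 0.565 = 2.825
  c=6: 6 × 0.514 = 3.084
  c=7: 7 × 0.463 = 3.241
  c=8: 8 × 0.412 = 3.296
  c=9: 9 × 0.361 = 3.249
  c=10: 10 × 0.310 = 3.100
Maximum at c = 8 (3.296 independent young).

8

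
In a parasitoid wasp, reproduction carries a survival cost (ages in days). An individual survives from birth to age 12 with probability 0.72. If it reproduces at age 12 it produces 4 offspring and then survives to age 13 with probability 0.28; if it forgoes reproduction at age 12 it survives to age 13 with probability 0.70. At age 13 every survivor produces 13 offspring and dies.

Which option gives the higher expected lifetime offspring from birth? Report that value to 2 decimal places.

breed at age 12: R₀ = 0.72 × (4 + 0.28 × 13) = 0.72 × 7.6400 = 5.5008
delay to age 13: R₀ = 0.72 × (0.70 × 13) = 0.72 × 9.1000 = 6.5520
Higher: delay to age 13 (6.5520).

6.55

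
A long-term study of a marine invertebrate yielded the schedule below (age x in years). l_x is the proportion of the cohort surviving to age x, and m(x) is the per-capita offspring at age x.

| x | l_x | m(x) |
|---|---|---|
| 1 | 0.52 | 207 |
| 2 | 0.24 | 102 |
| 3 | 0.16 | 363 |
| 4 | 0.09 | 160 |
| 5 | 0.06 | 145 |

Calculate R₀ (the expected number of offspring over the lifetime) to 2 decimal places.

R₀ = Σ l_x m(x):
  age 1: 0.52 × 207 = 107.6400
  age 2: 0.24 × 102 = 24.4800
  age 3: 0.16 × 363 = 58.0800
  age 4: 0.09 × 160 = 14.4000
  age 5: 0.06 × 145 = 8.7000
R₀ = 107.6400 + 24.4800 + 58.0800 + 14.4000 + 8.7000 = 213.3000

213.30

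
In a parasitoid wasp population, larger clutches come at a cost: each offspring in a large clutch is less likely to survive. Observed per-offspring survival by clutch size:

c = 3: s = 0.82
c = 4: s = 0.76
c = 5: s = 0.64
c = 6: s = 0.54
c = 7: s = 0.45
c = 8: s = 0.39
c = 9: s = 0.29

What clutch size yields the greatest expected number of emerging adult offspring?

6

Expected emerging adult offspring = c × s(c):
  c=3: 3 × 0.82 = 2.460
  c=4: 4 × 0.76 = 3.040
  c=5: 5 × 0.64 = 3.200
  c=6: 6 × 0.54 = 3.240
  c=7: 7 × 0.45 = 3.150
  c=8: 8 × 0.39 = 3.120
  c=9: 9 × 0.29 = 2.610
Maximum at c = 6 (3.240 emerging adult offspring).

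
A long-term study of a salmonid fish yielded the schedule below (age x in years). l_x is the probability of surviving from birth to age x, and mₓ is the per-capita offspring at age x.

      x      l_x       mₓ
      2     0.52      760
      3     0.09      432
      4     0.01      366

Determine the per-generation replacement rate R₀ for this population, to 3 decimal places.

R₀ = Σ l_x mₓ:
  age 2: 0.52 × 760 = 395.2000
  age 3: 0.09 × 432 = 38.8800
  age 4: 0.01 × 366 = 3.6600
R₀ = 395.2000 + 38.8800 + 3.6600 = 437.7400

437.740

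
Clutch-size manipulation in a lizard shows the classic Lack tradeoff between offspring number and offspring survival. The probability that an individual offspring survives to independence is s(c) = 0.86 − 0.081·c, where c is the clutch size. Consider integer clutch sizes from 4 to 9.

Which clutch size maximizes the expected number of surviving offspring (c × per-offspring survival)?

Expected surviving offspring = c × s(c):
  c=4: 4 × 0.536 = 2.144
  c=5: 5 × 0.455 = 2.275
  c=6: 6 × 0.374 = 2.244
  c=7: 7 × 0.293 = 2.051
  c=8: 8 × 0.212 = 1.696
  c=9: 9 × 0.131 = 1.179
Maximum at c = 5 (2.275 surviving offspring).

5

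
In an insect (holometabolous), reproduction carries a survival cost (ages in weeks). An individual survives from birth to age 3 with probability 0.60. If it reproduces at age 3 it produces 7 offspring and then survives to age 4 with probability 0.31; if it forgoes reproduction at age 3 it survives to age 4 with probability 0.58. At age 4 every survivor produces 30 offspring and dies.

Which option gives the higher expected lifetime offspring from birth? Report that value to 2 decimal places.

breed at age 3: R₀ = 0.60 × (7 + 0.31 × 30) = 0.60 × 16.3000 = 9.7800
delay to age 4: R₀ = 0.60 × (0.58 × 30) = 0.60 × 17.4000 = 10.4400
Higher: delay to age 4 (10.4400).

10.44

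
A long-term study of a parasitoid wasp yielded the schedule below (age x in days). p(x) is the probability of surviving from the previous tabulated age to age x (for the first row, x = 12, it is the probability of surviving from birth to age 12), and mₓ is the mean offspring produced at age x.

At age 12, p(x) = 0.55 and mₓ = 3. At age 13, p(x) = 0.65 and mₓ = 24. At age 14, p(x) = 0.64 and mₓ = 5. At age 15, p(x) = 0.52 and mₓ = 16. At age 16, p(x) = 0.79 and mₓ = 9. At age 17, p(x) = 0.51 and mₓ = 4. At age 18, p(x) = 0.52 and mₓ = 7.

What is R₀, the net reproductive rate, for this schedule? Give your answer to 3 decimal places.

14.490

Survivorship from birth: l_x = p_12·p_13·…·p_x.
  l_12 = 0.55000
  l_13 = 0.35750
  l_14 = 0.22880
  l_15 = 0.11898
  l_16 = 0.09399
  l_17 = 0.04794
  l_18 = 0.02493
R₀ = Σ l_x mₓ:
  age 12: 0.55000 × 3 = 1.6500
  age 13: 0.35750 × 24 = 8.5800
  age 14: 0.22880 × 5 = 1.1440
  age 15: 0.11898 × 16 = 1.9037
  age 16: 0.09399 × 9 = 0.8459
  age 17: 0.04794 × 4 = 0.1918
  age 18: 0.02493 × 7 = 0.1745
R₀ = 1.6500 + 8.5800 + 1.1440 + 1.9037 + 0.8459 + 0.1918 + 0.1745 = 14.4899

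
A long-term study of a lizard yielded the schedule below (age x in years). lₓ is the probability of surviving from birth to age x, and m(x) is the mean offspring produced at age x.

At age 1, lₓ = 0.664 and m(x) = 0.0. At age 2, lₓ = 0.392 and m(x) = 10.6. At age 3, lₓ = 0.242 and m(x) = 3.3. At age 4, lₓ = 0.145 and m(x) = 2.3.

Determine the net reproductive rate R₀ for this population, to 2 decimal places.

R₀ = Σ lₓ m(x):
  age 1: 0.664 × 0.0 = 0.0000
  age 2: 0.392 × 10.6 = 4.1552
  age 3: 0.242 × 3.3 = 0.7986
  age 4: 0.145 × 2.3 = 0.3335
R₀ = 0.0000 + 4.1552 + 0.7986 + 0.3335 = 5.2873

5.29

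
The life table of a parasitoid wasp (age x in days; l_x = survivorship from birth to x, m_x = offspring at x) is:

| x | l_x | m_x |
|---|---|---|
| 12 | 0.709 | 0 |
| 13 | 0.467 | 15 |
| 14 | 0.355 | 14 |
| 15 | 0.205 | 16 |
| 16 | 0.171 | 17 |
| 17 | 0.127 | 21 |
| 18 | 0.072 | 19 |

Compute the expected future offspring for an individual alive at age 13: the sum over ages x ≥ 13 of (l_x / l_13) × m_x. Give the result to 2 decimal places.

47.53

l_13 = 0.467. Conditional survival from age 13 to x is l_x / l_13.
  x=13: (0.467/0.467) × 15 = 15.0000
  x=14: (0.355/0.467) × 14 = 10.6424
  x=15: (0.205/0.467) × 16 = 7.0236
  x=16: (0.171/0.467) × 17 = 6.2248
  x=17: (0.127/0.467) × 21 = 5.7109
  x=18: (0.072/0.467) × 19 = 2.9293
Sum = 15.0000 + 10.6424 + 7.0236 + 6.2248 + 5.7109 + 2.9293 = 47.5310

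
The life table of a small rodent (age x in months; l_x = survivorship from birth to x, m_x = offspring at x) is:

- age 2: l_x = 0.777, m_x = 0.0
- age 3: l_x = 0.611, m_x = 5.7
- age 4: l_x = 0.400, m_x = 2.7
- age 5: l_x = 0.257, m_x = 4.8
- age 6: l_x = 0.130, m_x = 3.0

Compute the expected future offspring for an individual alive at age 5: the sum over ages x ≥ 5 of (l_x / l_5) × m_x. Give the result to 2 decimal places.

6.32

l_5 = 0.257. Conditional survival from age 5 to x is l_x / l_5.
  x=5: (0.257/0.257) × 4.8 = 4.8000
  x=6: (0.130/0.257) × 3.0 = 1.5175
Sum = 4.8000 + 1.5175 = 6.3175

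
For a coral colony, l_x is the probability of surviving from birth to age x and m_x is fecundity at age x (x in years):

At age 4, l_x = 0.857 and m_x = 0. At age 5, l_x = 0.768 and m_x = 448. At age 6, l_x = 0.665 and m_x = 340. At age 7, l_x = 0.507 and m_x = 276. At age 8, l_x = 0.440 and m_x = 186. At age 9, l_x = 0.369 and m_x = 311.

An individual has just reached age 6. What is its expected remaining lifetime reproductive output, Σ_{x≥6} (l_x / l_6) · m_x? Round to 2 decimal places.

846.06

l_6 = 0.665. Conditional survival from age 6 to x is l_x / l_6.
  x=6: (0.665/0.665) × 340 = 340.0000
  x=7: (0.507/0.665) × 276 = 210.4241
  x=8: (0.440/0.665) × 186 = 123.0677
  x=9: (0.369/0.665) × 311 = 172.5699
Sum = 340.0000 + 210.4241 + 123.0677 + 172.5699 = 846.0617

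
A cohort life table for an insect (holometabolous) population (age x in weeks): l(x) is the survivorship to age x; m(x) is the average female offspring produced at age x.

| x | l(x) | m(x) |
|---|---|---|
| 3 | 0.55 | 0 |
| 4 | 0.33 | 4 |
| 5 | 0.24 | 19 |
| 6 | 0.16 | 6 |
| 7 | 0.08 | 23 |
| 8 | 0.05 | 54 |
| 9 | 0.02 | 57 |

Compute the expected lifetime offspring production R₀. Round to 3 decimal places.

12.520

R₀ = Σ l(x) m(x):
  age 3: 0.55 × 0 = 0.0000
  age 4: 0.33 × 4 = 1.3200
  age 5: 0.24 × 19 = 4.5600
  age 6: 0.16 × 6 = 0.9600
  age 7: 0.08 × 23 = 1.8400
  age 8: 0.05 × 54 = 2.7000
  age 9: 0.02 × 57 = 1.1400
R₀ = 0.0000 + 1.3200 + 4.5600 + 0.9600 + 1.8400 + 2.7000 + 1.1400 = 12.5200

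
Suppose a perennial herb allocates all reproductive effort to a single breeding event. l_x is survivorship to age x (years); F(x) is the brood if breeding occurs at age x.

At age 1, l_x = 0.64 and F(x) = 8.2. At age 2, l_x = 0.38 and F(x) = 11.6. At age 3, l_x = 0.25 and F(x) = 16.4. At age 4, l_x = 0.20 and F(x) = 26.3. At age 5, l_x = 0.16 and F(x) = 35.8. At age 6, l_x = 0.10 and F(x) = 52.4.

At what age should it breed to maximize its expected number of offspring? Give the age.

5

Expected offspring if breeding at age x = l_x × F(x):
  age 1: 0.64 × 8.2 = 5.248
  age 2: 0.38 × 11.6 = 4.408
  age 3: 0.25 × 16.4 = 4.100
  age 4: 0.20 × 26.3 = 5.260
  age 5: 0.16 × 35.8 = 5.728
  age 6: 0.10 × 52.4 = 5.240
Maximum at age 5 (5.728).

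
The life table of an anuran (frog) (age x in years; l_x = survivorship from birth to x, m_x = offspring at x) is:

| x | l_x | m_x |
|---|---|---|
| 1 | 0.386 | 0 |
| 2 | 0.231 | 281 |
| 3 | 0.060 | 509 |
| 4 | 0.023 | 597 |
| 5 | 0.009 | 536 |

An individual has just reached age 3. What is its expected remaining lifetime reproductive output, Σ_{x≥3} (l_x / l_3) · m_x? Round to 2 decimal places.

818.25

l_3 = 0.060. Conditional survival from age 3 to x is l_x / l_3.
  x=3: (0.060/0.060) × 509 = 509.0000
  x=4: (0.023/0.060) × 597 = 228.8500
  x=5: (0.009/0.060) × 536 = 80.4000
Sum = 509.0000 + 228.8500 + 80.4000 = 818.2500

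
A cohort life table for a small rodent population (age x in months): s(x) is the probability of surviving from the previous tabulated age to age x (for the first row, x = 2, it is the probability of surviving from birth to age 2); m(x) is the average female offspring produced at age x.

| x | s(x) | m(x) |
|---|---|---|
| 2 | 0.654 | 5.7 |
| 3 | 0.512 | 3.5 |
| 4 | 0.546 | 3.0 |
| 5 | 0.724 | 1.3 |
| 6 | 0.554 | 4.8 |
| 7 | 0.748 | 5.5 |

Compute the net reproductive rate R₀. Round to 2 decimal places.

Survivorship from birth: l_x = s_2·s_3·…·s_x.
  l_2 = 0.65400
  l_3 = 0.33485
  l_4 = 0.18283
  l_5 = 0.13237
  l_6 = 0.07333
  l_7 = 0.05485
R₀ = Σ l_x m(x):
  age 2: 0.65400 × 5.7 = 3.7278
  age 3: 0.33485 × 3.5 = 1.1720
  age 4: 0.18283 × 3.0 = 0.5485
  age 5: 0.13237 × 1.3 = 0.1721
  age 6: 0.07333 × 4.8 = 0.3520
  age 7: 0.05485 × 5.5 = 0.3017
R₀ = 3.7278 + 1.1720 + 0.5485 + 0.1721 + 0.3520 + 0.3017 = 6.2740

6.27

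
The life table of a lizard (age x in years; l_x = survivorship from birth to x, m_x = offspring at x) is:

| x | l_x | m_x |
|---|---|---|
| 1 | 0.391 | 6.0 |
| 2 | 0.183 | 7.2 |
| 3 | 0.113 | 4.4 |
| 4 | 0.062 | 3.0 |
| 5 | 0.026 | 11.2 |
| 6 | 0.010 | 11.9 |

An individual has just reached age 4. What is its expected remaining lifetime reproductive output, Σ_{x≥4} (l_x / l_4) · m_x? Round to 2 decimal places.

l_4 = 0.062. Conditional survival from age 4 to x is l_x / l_4.
  x=4: (0.062/0.062) × 3.0 = 3.0000
  x=5: (0.026/0.062) × 11.2 = 4.6968
  x=6: (0.010/0.062) × 11.9 = 1.9194
Sum = 3.0000 + 4.6968 + 1.9194 = 9.6161

9.62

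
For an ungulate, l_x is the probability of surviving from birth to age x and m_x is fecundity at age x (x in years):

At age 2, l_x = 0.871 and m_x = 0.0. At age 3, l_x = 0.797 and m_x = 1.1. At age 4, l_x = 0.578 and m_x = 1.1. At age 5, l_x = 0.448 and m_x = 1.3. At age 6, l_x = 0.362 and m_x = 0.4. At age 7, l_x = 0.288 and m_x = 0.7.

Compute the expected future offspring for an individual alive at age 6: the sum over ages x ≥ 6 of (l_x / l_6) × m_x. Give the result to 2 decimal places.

0.96

l_6 = 0.362. Conditional survival from age 6 to x is l_x / l_6.
  x=6: (0.362/0.362) × 0.4 = 0.4000
  x=7: (0.288/0.362) × 0.7 = 0.5569
Sum = 0.4000 + 0.5569 = 0.9569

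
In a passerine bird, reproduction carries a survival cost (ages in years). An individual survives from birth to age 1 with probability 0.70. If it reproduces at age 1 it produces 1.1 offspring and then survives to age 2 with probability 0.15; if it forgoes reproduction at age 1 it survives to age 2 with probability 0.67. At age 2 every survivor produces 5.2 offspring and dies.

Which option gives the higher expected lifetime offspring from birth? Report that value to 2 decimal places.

2.44

breed at age 1: R₀ = 0.70 × (1.1 + 0.15 × 5.2) = 0.70 × 1.8800 = 1.3160
delay to age 2: R₀ = 0.70 × (0.67 × 5.2) = 0.70 × 3.4840 = 2.4388
Higher: delay to age 2 (2.4388).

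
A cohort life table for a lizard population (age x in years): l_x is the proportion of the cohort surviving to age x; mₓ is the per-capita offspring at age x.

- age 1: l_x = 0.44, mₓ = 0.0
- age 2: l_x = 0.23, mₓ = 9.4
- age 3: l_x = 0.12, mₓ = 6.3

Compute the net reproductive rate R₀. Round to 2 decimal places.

2.92

R₀ = Σ l_x mₓ:
  age 1: 0.44 × 0.0 = 0.0000
  age 2: 0.23 × 9.4 = 2.1620
  age 3: 0.12 × 6.3 = 0.7560
R₀ = 0.0000 + 2.1620 + 0.7560 = 2.9180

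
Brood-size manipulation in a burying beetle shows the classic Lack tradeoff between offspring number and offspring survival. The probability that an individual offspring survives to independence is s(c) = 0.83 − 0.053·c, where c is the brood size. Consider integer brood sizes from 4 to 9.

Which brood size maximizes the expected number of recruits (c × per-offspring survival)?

Expected recruits = c × s(c):
  c=4: 4 × 0.618 = 2.472
  c=5: 5 × 0.565 = 2.825
  c=6: 6 × 0.512 = 3.072
  c=7: 7 × 0.459 = 3.213
  c=8: 8 × 0.406 = 3.248
  c=9: 9 × 0.353 = 3.177
Maximum at c = 8 (3.248 recruits).

8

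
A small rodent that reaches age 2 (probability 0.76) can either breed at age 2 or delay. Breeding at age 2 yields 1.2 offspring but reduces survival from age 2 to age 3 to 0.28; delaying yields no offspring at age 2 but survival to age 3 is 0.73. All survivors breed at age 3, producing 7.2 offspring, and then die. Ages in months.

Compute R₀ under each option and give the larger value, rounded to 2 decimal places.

3.99

breed at age 2: R₀ = 0.76 × (1.2 + 0.28 × 7.2) = 0.76 × 3.2160 = 2.4442
delay to age 3: R₀ = 0.76 × (0.73 × 7.2) = 0.76 × 5.2560 = 3.9946
Higher: delay to age 3 (3.9946).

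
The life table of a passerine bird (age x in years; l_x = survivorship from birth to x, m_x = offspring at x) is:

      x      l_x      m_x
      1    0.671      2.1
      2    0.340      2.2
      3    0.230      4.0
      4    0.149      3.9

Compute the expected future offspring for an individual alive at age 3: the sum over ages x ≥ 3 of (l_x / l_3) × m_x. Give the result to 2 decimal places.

l_3 = 0.230. Conditional survival from age 3 to x is l_x / l_3.
  x=3: (0.230/0.230) × 4.0 = 4.0000
  x=4: (0.149/0.230) × 3.9 = 2.5265
Sum = 4.0000 + 2.5265 = 6.5265

6.53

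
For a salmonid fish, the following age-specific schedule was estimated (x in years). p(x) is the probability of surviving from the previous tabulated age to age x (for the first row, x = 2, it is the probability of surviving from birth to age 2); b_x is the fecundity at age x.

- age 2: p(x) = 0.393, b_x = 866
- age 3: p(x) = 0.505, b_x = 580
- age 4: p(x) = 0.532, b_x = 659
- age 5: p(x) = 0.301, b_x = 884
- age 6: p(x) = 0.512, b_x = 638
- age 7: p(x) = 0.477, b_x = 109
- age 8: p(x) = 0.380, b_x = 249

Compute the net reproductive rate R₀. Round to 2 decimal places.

Survivorship from birth: l_x = p_2·p_3·…·p_x.
  l_2 = 0.39300
  l_3 = 0.19847
  l_4 = 0.10558
  l_5 = 0.03178
  l_6 = 0.01627
  l_7 = 0.00776
  l_8 = 0.00295
R₀ = Σ l_x b_x:
  age 2: 0.39300 × 866 = 340.3380
  age 3: 0.19847 × 580 = 115.1126
  age 4: 0.10558 × 659 = 69.5772
  age 5: 0.03178 × 884 = 28.0935
  age 6: 0.01627 × 638 = 10.3803
  age 7: 0.00776 × 109 = 0.8458
  age 8: 0.00295 × 249 = 0.7346
R₀ = 340.3380 + 115.1126 + 69.5772 + 28.0935 + 10.3803 + 0.8458 + 0.7346 = 565.0820

565.08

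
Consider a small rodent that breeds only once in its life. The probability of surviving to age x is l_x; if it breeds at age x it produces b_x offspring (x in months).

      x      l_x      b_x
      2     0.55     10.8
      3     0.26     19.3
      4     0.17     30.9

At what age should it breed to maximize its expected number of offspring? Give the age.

Expected offspring if breeding at age x = l_x × b_x:
  age 2: 0.55 × 10.8 = 5.940
  age 3: 0.26 × 19.3 = 5.018
  age 4: 0.17 × 30.9 = 5.253
Maximum at age 2 (5.940).

2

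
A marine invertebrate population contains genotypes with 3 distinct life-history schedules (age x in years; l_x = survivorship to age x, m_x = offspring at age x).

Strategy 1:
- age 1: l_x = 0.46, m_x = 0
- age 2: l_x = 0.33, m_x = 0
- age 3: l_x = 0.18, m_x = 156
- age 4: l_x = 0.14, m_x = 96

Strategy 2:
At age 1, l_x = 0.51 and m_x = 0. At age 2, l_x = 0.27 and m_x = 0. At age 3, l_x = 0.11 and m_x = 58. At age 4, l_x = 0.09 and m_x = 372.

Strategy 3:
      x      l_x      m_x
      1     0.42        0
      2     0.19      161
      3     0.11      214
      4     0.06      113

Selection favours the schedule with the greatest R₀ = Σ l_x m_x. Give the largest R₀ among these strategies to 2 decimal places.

Strategy 1: R₀ = 0.46×0 + 0.33×0 + 0.18×156 + 0.14×96 = 41.5200
Strategy 2: R₀ = 0.51×0 + 0.27×0 + 0.11×58 + 0.09×372 = 39.8600
Strategy 3: R₀ = 0.42×0 + 0.19×161 + 0.11×214 + 0.06×113 = 60.9100
Highest R₀: strategy 3 with 60.9100.

60.91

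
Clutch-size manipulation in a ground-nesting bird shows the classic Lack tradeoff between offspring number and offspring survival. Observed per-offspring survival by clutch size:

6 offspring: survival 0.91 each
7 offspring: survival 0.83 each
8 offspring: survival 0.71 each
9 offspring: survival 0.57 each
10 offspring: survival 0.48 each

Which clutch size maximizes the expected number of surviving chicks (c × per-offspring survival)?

7

Expected surviving chicks = c × s(c):
  c=6: 6 × 0.91 = 5.460
  c=7: 7 × 0.83 = 5.810
  c=8: 8 × 0.71 = 5.680
  c=9: 9 × 0.57 = 5.130
  c=10: 10 × 0.48 = 4.800
Maximum at c = 7 (5.810 surviving chicks).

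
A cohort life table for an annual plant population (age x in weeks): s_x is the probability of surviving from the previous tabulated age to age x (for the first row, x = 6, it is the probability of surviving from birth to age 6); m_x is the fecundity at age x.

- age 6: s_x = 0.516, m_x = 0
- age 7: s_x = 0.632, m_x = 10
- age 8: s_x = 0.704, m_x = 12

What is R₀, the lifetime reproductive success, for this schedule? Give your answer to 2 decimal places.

Survivorship from birth: l_x = s_6·s_7·…·s_x.
  l_6 = 0.51600
  l_7 = 0.32611
  l_8 = 0.22958
R₀ = Σ l_x m_x:
  age 6: 0.51600 × 0 = 0.0000
  age 7: 0.32611 × 10 = 3.2611
  age 8: 0.22958 × 12 = 2.7550
R₀ = 0.0000 + 3.2611 + 2.7550 = 6.0161

6.02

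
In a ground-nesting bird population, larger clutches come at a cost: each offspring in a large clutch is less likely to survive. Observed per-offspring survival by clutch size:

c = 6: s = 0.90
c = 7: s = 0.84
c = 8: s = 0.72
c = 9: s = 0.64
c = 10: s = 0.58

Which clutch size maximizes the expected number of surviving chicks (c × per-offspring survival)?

Expected surviving chicks = c × s(c):
  c=6: 6 × 0.90 = 5.400
  c=7: 7 × 0.84 = 5.880
  c=8: 8 × 0.72 = 5.760
  c=9: 9 × 0.64 = 5.760
  c=10: 10 × 0.58 = 5.800
Maximum at c = 7 (5.880 surviving chicks).

7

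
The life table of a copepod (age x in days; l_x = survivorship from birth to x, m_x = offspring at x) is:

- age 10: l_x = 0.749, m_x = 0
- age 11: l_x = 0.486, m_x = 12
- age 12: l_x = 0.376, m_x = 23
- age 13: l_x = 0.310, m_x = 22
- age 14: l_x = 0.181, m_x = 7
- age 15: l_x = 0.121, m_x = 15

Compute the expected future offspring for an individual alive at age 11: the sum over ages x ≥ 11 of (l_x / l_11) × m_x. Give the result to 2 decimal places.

l_11 = 0.486. Conditional survival from age 11 to x is l_x / l_11.
  x=11: (0.486/0.486) × 12 = 12.0000
  x=12: (0.376/0.486) × 23 = 17.7942
  x=13: (0.310/0.486) × 22 = 14.0329
  x=14: (0.181/0.486) × 7 = 2.6070
  x=15: (0.121/0.486) × 15 = 3.7346
Sum = 12.0000 + 17.7942 + 14.0329 + 2.6070 + 3.7346 = 50.1687

50.17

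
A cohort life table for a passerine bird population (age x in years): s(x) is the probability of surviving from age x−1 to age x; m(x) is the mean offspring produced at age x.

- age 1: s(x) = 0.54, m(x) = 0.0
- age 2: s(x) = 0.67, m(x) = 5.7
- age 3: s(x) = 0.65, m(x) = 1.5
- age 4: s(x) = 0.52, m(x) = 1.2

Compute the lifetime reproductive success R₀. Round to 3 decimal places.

2.562

Survivorship from birth: l_x = s_1·s_2·…·s_x.
  l_1 = 0.54000
  l_2 = 0.36180
  l_3 = 0.23517
  l_4 = 0.12229
R₀ = Σ l_x m(x):
  age 1: 0.54000 × 0.0 = 0.0000
  age 2: 0.36180 × 5.7 = 2.0623
  age 3: 0.23517 × 1.5 = 0.3528
  age 4: 0.12229 × 1.2 = 0.1467
R₀ = 0.0000 + 2.0623 + 0.3528 + 0.1467 = 2.5618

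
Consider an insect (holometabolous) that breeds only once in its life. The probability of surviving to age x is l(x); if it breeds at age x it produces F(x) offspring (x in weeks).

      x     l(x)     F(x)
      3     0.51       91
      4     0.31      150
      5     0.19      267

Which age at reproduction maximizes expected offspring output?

Expected offspring if breeding at age x = l(x) × F(x):
  age 3: 0.51 × 91 = 46.410
  age 4: 0.31 × 150 = 46.500
  age 5: 0.19 × 267 = 50.730
Maximum at age 5 (50.730).

5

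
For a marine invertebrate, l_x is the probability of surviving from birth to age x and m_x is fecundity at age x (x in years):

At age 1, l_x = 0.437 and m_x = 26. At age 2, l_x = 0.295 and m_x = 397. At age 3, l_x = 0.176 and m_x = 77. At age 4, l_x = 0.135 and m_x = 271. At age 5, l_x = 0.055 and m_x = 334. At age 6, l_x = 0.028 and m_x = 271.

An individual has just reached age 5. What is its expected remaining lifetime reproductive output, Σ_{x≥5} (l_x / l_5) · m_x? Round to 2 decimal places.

l_5 = 0.055. Conditional survival from age 5 to x is l_x / l_5.
  x=5: (0.055/0.055) × 334 = 334.0000
  x=6: (0.028/0.055) × 271 = 137.9636
Sum = 334.0000 + 137.9636 = 471.9636

471.96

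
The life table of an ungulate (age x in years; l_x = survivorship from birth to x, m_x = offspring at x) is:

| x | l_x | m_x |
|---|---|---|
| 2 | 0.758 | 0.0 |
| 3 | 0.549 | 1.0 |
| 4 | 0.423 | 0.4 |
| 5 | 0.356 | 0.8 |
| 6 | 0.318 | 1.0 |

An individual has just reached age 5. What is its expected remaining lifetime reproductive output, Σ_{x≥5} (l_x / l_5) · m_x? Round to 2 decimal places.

1.69

l_5 = 0.356. Conditional survival from age 5 to x is l_x / l_5.
  x=5: (0.356/0.356) × 0.8 = 0.8000
  x=6: (0.318/0.356) × 1.0 = 0.8933
Sum = 0.8000 + 0.8933 = 1.6933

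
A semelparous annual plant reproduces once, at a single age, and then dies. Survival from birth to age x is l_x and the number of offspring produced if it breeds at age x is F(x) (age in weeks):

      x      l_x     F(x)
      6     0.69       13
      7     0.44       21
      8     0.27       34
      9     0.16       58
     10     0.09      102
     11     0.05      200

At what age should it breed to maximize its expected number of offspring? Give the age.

Expected offspring if breeding at age x = l_x × F(x):
  age 6: 0.69 × 13 = 8.970
  age 7: 0.44 × 21 = 9.240
  age 8: 0.27 × 34 = 9.180
  age 9: 0.16 × 58 = 9.280
  age 10: 0.09 × 102 = 9.180
  age 11: 0.05 × 200 = 10.000
Maximum at age 11 (10.000).

11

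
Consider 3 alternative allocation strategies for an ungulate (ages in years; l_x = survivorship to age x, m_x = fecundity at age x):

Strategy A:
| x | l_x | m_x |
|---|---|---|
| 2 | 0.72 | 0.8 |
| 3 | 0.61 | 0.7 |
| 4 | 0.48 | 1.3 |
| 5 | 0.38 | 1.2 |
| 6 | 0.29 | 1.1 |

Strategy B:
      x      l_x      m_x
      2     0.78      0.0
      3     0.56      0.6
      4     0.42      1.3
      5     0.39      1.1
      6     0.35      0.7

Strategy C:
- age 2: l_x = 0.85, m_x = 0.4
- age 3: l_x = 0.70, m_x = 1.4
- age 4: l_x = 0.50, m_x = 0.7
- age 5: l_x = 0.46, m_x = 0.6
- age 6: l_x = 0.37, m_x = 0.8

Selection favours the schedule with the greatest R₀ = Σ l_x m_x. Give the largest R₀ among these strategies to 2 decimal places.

Strategy A: R₀ = 0.72×0.8 + 0.61×0.7 + 0.48×1.3 + 0.38×1.2 + 0.29×1.1 = 2.4020
Strategy B: R₀ = 0.78×0.0 + 0.56×0.6 + 0.42×1.3 + 0.39×1.1 + 0.35×0.7 = 1.5560
Strategy C: R₀ = 0.85×0.4 + 0.70×1.4 + 0.50×0.7 + 0.46×0.6 + 0.37×0.8 = 2.2420
Highest R₀: strategy A with 2.4020.

2.40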